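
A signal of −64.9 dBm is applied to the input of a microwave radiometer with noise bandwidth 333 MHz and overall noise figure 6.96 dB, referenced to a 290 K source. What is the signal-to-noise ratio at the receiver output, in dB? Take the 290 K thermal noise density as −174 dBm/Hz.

16.9 dB

Noise floor: N = −174 + 10 log₁₀(B) + NF
10 log₁₀(3.33×10⁸) = 85.22 dB
N = −174 + 85.22 + 6.96 = −81.82 dBm
SNR = P_sig − N = −64.9 − (−81.82) = 16.92 dB → 16.9 dB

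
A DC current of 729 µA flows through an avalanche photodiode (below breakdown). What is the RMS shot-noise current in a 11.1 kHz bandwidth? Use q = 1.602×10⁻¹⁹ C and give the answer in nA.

I_n = √(2qI·B)
2qI·B = 2 × 1.602×10⁻¹⁹ × 7.29×10⁻⁴ × 1.11×10⁴ = 2.59×10⁻¹⁸ A²
I_n = √(2.59×10⁻¹⁸) = 1.61×10⁻⁹ A = 1.61 nA

1.61 nA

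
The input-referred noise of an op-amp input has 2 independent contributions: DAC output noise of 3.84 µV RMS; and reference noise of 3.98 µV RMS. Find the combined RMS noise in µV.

Uncorrelated sources add in power (mean-square): V_tot = √(ΣV_i²)
V_tot = √[(3.84×10⁻⁶)² + (3.98×10⁻⁶)²] = 5.53×10⁻⁶ V = 5.53 µV

5.53 µV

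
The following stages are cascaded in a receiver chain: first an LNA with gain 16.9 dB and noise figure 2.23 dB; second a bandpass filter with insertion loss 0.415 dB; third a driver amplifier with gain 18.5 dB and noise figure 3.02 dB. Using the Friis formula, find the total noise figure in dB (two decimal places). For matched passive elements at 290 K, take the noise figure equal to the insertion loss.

Convert to linear (a loss of L dB is a gain of −L dB): F_i = 10^(NF_i/10), G_i = 10^(G_i,dB/10)
  Stage 1: F_1 = 10^(2.23/10) = 1.671, G_1 = 10^(16.9/10) = 48.98
  Stage 2: F_2 = 10^(0.415/10) = 1.100, G_2 = 10^(−0.415/10) = 0.9089
  Stage 3: F_3 = 10^(3.02/10) = 2.004, G_3 = 10^(18.5/10) = 70.79
Friis cascade:
  F = 1.671 + (1.100 − 1)/48.98 + (2.004 − 1)/44.51 = 1.696
NF = 10 log₁₀(1.696) = 2.29 dB

2.29 dB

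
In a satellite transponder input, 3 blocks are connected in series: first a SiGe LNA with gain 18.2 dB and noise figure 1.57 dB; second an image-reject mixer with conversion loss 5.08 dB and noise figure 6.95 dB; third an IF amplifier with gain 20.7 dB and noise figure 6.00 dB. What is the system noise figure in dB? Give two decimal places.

Convert to linear (a loss of L dB is a gain of −L dB): F_i = 10^(NF_i/10), G_i = 10^(G_i,dB/10)
  Stage 1: F_1 = 10^(1.57/10) = 1.435, G_1 = 10^(18.2/10) = 66.07
  Stage 2: F_2 = 10^(6.95/10) = 4.955, G_2 = 10^(−5.08/10) = 0.3105
  Stage 3: F_3 = 10^(6.00/10) = 3.981, G_3 = 10^(20.7/10) = 117.5
Friis cascade:
  F = 1.435 + (4.955 − 1)/66.07 + (3.981 − 1)/20.51 = 1.641
NF = 10 log₁₀(1.641) = 2.15 dB

2.15 dB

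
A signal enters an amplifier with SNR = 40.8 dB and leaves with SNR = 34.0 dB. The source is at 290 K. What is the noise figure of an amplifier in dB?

6.8 dB

NF (dB) = SNR_in(dB) − SNR_out(dB) when the source is at T₀
NF = 40.8 − 34.0 = 6.8 dB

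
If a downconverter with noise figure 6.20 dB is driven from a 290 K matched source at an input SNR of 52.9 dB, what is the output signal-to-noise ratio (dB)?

46.70 dB

By definition F = SNR_in/SNR_out, so in dB: SNR_out = SNR_in − NF
SNR_out = 52.9 − 6.20 = 46.70 dB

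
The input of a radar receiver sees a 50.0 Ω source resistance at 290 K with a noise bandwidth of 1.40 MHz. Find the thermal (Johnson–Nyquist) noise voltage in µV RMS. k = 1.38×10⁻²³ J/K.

1.06 µV

V_n = √(4kTRB)
4kTRB = 4 × 1.38×10⁻²³ × 290 × 5.00×10¹ × 1.40×10⁶ = 1.12×10⁻¹² V²
V_n = √(1.12×10⁻¹²) = 1.06×10⁻⁶ V = 1.06 µV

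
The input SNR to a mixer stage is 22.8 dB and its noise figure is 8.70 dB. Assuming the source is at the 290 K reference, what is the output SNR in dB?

14.10 dB

By definition F = SNR_in/SNR_out, so in dB: SNR_out = SNR_in − NF
SNR_out = 22.8 − 8.70 = 14.10 dB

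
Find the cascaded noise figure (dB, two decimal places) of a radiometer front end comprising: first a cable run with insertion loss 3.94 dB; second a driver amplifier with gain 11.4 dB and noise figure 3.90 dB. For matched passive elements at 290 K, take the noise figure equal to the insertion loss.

7.84 dB

Convert to linear (a loss of L dB is a gain of −L dB): F_i = 10^(NF_i/10), G_i = 10^(G_i,dB/10)
  Stage 1: F_1 = 10^(3.94/10) = 2.477, G_1 = 10^(−3.94/10) = 0.4036
  Stage 2: F_2 = 10^(3.90/10) = 2.455, G_2 = 10^(11.4/10) = 13.80
Friis cascade:
  F = 2.477 + (2.455 − 1)/0.4036 = 6.081
NF = 10 log₁₀(6.081) = 7.84 dB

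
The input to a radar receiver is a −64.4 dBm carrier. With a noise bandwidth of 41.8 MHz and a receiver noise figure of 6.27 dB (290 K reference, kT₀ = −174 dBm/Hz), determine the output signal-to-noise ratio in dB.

27.1 dB

Noise floor: N = −174 + 10 log₁₀(B) + NF
10 log₁₀(4.18×10⁷) = 76.21 dB
N = −174 + 76.21 + 6.27 = −91.52 dBm
SNR = P_sig − N = −64.4 − (−91.52) = 27.12 dB → 27.1 dB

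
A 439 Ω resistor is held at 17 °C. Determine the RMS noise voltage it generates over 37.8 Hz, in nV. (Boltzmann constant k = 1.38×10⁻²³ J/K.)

16.3 nV

T = 17 °C + 273.15 = 290.15 K
V_n = √(4kTRB)
4kTRB = 4 × 1.38×10⁻²³ × 290.15 × 4.39×10² × 3.78×10¹ = 2.66×10⁻¹⁶ V²
V_n = √(2.66×10⁻¹⁶) = 1.63×10⁻⁸ V = 16.3 nV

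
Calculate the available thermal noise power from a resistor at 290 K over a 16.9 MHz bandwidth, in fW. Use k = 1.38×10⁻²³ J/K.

P_n = kTB = 1.38×10⁻²³ × 290 × 1.69×10⁷ = 6.76×10⁻¹⁴ W = 67.6 fW

67.6 fW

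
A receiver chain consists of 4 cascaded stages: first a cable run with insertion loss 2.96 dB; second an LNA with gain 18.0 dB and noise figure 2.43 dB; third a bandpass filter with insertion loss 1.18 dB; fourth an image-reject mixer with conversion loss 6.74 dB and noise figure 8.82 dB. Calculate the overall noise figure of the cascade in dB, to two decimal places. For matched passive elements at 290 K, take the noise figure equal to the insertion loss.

5.73 dB

Convert to linear (a loss of L dB is a gain of −L dB): F_i = 10^(NF_i/10), G_i = 10^(G_i,dB/10)
  Stage 1: F_1 = 10^(2.96/10) = 1.977, G_1 = 10^(−2.96/10) = 0.5058
  Stage 2: F_2 = 10^(2.43/10) = 1.750, G_2 = 10^(18.0/10) = 63.10
  Stage 3: F_3 = 10^(1.18/10) = 1.312, G_3 = 10^(−1.18/10) = 0.7621
  Stage 4: F_4 = 10^(8.82/10) = 7.621, G_4 = 10^(−6.74/10) = 0.2118
Friis cascade:
  F = 1.977 + (1.750 − 1)/0.5058 + (1.312 − 1)/31.92 + (7.621 − 1)/24.32 = 3.741
NF = 10 log₁₀(3.741) = 5.73 dB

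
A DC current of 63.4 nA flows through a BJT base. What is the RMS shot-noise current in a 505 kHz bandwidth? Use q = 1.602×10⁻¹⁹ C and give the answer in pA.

I_n = √(2qI·B)
2qI·B = 2 × 1.602×10⁻¹⁹ × 6.34×10⁻⁸ × 5.05×10⁵ = 1.03×10⁻²⁰ A²
I_n = √(1.03×10⁻²⁰) = 1.01×10⁻¹⁰ A = 101 pA

101 pA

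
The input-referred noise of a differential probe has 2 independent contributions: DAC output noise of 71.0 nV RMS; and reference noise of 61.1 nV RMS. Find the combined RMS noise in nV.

93.7 nV

Uncorrelated sources add in power (mean-square): V_tot = √(ΣV_i²)
V_tot = √[(7.10×10⁻⁸)² + (6.11×10⁻⁸)²] = 9.37×10⁻⁸ V = 93.7 nV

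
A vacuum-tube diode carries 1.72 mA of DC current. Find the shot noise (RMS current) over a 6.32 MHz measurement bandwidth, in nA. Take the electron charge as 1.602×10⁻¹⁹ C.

59.0 nA

I_n = √(2qI·B)
2qI·B = 2 × 1.602×10⁻¹⁹ × 1.72×10⁻³ × 6.32×10⁶ = 3.48×10⁻¹⁵ A²
I_n = √(3.48×10⁻¹⁵) = 5.90×10⁻⁸ A = 59.0 nA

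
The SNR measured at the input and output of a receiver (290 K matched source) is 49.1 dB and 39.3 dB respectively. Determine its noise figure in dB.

NF (dB) = SNR_in(dB) − SNR_out(dB) when the source is at T₀
NF = 49.1 − 39.3 = 9.8 dB

9.8 dB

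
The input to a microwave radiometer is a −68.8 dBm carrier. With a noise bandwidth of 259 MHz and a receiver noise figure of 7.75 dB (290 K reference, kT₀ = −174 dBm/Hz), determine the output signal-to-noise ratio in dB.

Noise floor: N = −174 + 10 log₁₀(B) + NF
10 log₁₀(2.59×10⁸) = 84.13 dB
N = −174 + 84.13 + 7.75 = −82.12 dBm
SNR = P_sig − N = −68.8 − (−82.12) = 13.32 dB → 13.3 dB

13.3 dB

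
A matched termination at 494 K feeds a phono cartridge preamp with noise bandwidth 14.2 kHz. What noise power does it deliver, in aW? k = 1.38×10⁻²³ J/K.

96.8 aW

P_n = kTB = 1.38×10⁻²³ × 494 × 1.42×10⁴ = 9.68×10⁻¹⁷ W = 96.8 aW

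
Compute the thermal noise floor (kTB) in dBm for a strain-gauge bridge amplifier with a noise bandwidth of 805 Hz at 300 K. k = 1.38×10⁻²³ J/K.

−144.8 dBm

P_n = kTB = 1.38×10⁻²³ × 300 × 8.05×10² = 3.33×10⁻¹⁸ W
In dBm: 10 log₁₀(3.33×10⁻¹⁸ / 10⁻³) = −144.8 dBm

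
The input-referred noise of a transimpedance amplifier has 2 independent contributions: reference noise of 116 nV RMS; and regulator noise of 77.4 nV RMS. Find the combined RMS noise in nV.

139 nV

Uncorrelated sources add in power (mean-square): V_tot = √(ΣV_i²)
V_tot = √[(1.16×10⁻⁷)² + (7.74×10⁻⁸)²] = 1.39×10⁻⁷ V = 139 nV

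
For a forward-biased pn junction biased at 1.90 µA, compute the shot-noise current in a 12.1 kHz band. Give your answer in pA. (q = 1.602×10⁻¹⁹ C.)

I_n = √(2qI·B)
2qI·B = 2 × 1.602×10⁻¹⁹ × 1.90×10⁻⁶ × 1.21×10⁴ = 7.37×10⁻²¹ A²
I_n = √(7.37×10⁻²¹) = 8.58×10⁻¹¹ A = 85.8 pA

85.8 pA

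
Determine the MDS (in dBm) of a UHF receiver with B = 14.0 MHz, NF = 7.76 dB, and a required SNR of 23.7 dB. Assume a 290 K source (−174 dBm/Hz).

Sensitivity = −174 + 10 log₁₀(B) + NF + SNR_min
= −174 + 71.46 + 7.76 + 23.7
= −71.08 dBm → −71.1 dBm

−71.1 dBm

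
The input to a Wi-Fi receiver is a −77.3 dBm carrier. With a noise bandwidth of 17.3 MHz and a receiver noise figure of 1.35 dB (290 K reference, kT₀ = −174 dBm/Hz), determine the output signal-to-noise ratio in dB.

Noise floor: N = −174 + 10 log₁₀(B) + NF
10 log₁₀(1.73×10⁷) = 72.38 dB
N = −174 + 72.38 + 1.35 = −100.27 dBm
SNR = P_sig − N = −77.3 − (−100.27) = 22.97 dB → 23.0 dB

23.0 dB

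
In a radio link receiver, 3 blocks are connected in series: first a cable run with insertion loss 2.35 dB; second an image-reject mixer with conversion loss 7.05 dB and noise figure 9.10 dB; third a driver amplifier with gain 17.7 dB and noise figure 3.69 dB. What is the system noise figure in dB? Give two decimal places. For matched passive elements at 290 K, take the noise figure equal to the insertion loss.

Convert to linear (a loss of L dB is a gain of −L dB): F_i = 10^(NF_i/10), G_i = 10^(G_i,dB/10)
  Stage 1: F_1 = 10^(2.35/10) = 1.718, G_1 = 10^(−2.35/10) = 0.5821
  Stage 2: F_2 = 10^(9.10/10) = 8.128, G_2 = 10^(−7.05/10) = 0.1972
  Stage 3: F_3 = 10^(3.69/10) = 2.339, G_3 = 10^(17.7/10) = 58.88
Friis cascade:
  F = 1.718 + (8.128 − 1)/0.5821 + (2.339 − 1)/0.1148 = 25.62
NF = 10 log₁₀(25.62) = 14.09 dB

14.09 dB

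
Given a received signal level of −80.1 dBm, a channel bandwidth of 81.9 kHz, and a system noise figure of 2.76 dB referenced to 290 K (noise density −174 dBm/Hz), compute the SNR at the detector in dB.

Noise floor: N = −174 + 10 log₁₀(B) + NF
10 log₁₀(8.19×10⁴) = 49.13 dB
N = −174 + 49.13 + 2.76 = −122.11 dBm
SNR = P_sig − N = −80.1 − (−122.11) = 42.01 dB → 42.0 dB

42.0 dB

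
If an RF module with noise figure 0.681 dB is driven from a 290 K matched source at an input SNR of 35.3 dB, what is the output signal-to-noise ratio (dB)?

By definition F = SNR_in/SNR_out, so in dB: SNR_out = SNR_in − NF
SNR_out = 35.3 − 0.681 = 34.619 dB

34.619 dB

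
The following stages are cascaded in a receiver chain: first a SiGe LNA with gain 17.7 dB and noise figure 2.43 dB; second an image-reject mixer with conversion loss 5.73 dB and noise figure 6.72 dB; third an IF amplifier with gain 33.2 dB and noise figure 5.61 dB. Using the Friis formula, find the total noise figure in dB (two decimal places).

Convert to linear (a loss of L dB is a gain of −L dB): F_i = 10^(NF_i/10), G_i = 10^(G_i,dB/10)
  Stage 1: F_1 = 10^(2.43/10) = 1.750, G_1 = 10^(17.7/10) = 58.88
  Stage 2: F_2 = 10^(6.72/10) = 4.699, G_2 = 10^(−5.73/10) = 0.2673
  Stage 3: F_3 = 10^(5.61/10) = 3.639, G_3 = 10^(33.2/10) = 2089
Friis cascade:
  F = 1.750 + (4.699 − 1)/58.88 + (3.639 − 1)/15.74 = 1.980
NF = 10 log₁₀(1.980) = 2.97 dB

2.97 dB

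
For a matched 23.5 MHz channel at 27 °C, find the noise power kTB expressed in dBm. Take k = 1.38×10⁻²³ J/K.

−100.1 dBm

T = 27 °C + 273.15 = 300.15 K
P_n = kTB = 1.38×10⁻²³ × 300.15 × 2.35×10⁷ = 9.73×10⁻¹⁴ W
In dBm: 10 log₁₀(9.73×10⁻¹⁴ / 10⁻³) = −100.1 dBm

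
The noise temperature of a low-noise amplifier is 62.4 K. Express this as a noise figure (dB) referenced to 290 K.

0.846 dB

F = 1 + T_e/T₀ = 1 + 62.4/290 = 1.21517
NF = 10 log₁₀(1.21517) = 0.846 dB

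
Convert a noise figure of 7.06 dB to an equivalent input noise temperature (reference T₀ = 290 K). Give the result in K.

F = 10^(7.06/10) = 5.08159
T_e = (F − 1)·T₀ = (5.08159 − 1) × 290 = 1184 K

1184 K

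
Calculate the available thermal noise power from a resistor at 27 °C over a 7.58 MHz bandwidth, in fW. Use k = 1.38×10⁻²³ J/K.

31.4 fW

T = 27 °C + 273.15 = 300.15 K
P_n = kTB = 1.38×10⁻²³ × 300.15 × 7.58×10⁶ = 3.14×10⁻¹⁴ W = 31.4 fW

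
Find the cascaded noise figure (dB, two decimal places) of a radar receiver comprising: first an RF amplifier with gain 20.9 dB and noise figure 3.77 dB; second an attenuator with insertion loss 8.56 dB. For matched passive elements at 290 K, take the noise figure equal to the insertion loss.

3.86 dB

Convert to linear (a loss of L dB is a gain of −L dB): F_i = 10^(NF_i/10), G_i = 10^(G_i,dB/10)
  Stage 1: F_1 = 10^(3.77/10) = 2.382, G_1 = 10^(20.9/10) = 123.0
  Stage 2: F_2 = 10^(8.56/10) = 7.178, G_2 = 10^(−8.56/10) = 0.1393
Friis cascade:
  F = 2.382 + (7.178 − 1)/123.0 = 2.433
NF = 10 log₁₀(2.433) = 3.86 dB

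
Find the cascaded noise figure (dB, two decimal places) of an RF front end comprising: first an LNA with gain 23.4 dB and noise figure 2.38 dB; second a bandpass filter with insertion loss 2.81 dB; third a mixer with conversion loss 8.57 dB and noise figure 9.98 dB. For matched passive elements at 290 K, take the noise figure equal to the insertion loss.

2.58 dB

Convert to linear (a loss of L dB is a gain of −L dB): F_i = 10^(NF_i/10), G_i = 10^(G_i,dB/10)
  Stage 1: F_1 = 10^(2.38/10) = 1.730, G_1 = 10^(23.4/10) = 218.8
  Stage 2: F_2 = 10^(2.81/10) = 1.910, G_2 = 10^(−2.81/10) = 0.5236
  Stage 3: F_3 = 10^(9.98/10) = 9.954, G_3 = 10^(−8.57/10) = 0.1390
Friis cascade:
  F = 1.730 + (1.910 − 1)/218.8 + (9.954 − 1)/114.6 = 1.812
NF = 10 log₁₀(1.812) = 2.58 dB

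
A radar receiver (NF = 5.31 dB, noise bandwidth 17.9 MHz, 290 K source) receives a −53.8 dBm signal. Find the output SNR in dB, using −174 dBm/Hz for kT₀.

42.4 dB

Noise floor: N = −174 + 10 log₁₀(B) + NF
10 log₁₀(1.79×10⁷) = 72.53 dB
N = −174 + 72.53 + 5.31 = −96.16 dBm
SNR = P_sig − N = −53.8 − (−96.16) = 42.36 dB → 42.4 dB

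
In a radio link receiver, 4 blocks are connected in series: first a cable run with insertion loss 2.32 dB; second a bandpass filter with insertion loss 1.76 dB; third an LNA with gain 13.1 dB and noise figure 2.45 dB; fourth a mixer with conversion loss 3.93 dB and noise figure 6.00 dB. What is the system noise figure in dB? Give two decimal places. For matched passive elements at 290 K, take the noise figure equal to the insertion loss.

6.88 dB

Convert to linear (a loss of L dB is a gain of −L dB): F_i = 10^(NF_i/10), G_i = 10^(G_i,dB/10)
  Stage 1: F_1 = 10^(2.32/10) = 1.706, G_1 = 10^(−2.32/10) = 0.5861
  Stage 2: F_2 = 10^(1.76/10) = 1.500, G_2 = 10^(−1.76/10) = 0.6668
  Stage 3: F_3 = 10^(2.45/10) = 1.758, G_3 = 10^(13.1/10) = 20.42
  Stage 4: F_4 = 10^(6.00/10) = 3.981, G_4 = 10^(−3.93/10) = 0.4046
Friis cascade:
  F = 1.706 + (1.500 − 1)/0.5861 + (1.758 − 1)/0.3908 + (3.981 − 1)/7.980 = 4.871
NF = 10 log₁₀(4.871) = 6.88 dB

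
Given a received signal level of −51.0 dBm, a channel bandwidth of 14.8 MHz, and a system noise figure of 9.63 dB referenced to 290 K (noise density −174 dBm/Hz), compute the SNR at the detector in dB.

41.7 dB

Noise floor: N = −174 + 10 log₁₀(B) + NF
10 log₁₀(1.48×10⁷) = 71.7 dB
N = −174 + 71.7 + 9.63 = −92.67 dBm
SNR = P_sig − N = −51.0 − (−92.67) = 41.67 dB → 41.7 dB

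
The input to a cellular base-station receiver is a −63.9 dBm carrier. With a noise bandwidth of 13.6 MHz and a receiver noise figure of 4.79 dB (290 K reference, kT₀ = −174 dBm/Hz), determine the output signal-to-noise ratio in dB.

Noise floor: N = −174 + 10 log₁₀(B) + NF
10 log₁₀(1.36×10⁷) = 71.34 dB
N = −174 + 71.34 + 4.79 = −97.87 dBm
SNR = P_sig − N = −63.9 − (−97.87) = 33.97 dB → 34.0 dB

34.0 dB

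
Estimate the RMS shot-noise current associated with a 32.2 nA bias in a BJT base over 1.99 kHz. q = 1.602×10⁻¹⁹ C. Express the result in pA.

4.53 pA

I_n = √(2qI·B)
2qI·B = 2 × 1.602×10⁻¹⁹ × 3.22×10⁻⁸ × 1.99×10³ = 2.05×10⁻²³ A²
I_n = √(2.05×10⁻²³) = 4.53×10⁻¹² A = 4.53 pA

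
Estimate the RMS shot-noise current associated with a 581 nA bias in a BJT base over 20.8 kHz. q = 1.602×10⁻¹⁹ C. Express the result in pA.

62.2 pA

I_n = √(2qI·B)
2qI·B = 2 × 1.602×10⁻¹⁹ × 5.81×10⁻⁷ × 2.08×10⁴ = 3.87×10⁻²¹ A²
I_n = √(3.87×10⁻²¹) = 6.22×10⁻¹¹ A = 62.2 pA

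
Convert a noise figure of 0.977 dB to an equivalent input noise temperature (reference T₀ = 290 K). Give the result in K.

73.2 K

F = 10^(0.977/10) = 1.25228
T_e = (F − 1)·T₀ = (1.25228 − 1) × 290 = 73.2 K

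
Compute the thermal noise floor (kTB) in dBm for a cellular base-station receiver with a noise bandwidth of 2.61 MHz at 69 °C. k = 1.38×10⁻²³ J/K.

T = 69 °C + 273.15 = 342.15 K
P_n = kTB = 1.38×10⁻²³ × 342.15 × 2.61×10⁶ = 1.23×10⁻¹⁴ W
In dBm: 10 log₁₀(1.23×10⁻¹⁴ / 10⁻³) = −109.1 dBm

−109.1 dBm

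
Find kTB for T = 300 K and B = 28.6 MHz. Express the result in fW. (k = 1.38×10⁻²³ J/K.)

P_n = kTB = 1.38×10⁻²³ × 300 × 2.86×10⁷ = 1.18×10⁻¹³ W = 118 fW

118 fW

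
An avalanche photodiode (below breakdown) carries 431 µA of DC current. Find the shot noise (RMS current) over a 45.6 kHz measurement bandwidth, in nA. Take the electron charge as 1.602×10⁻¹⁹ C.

2.51 nA

I_n = √(2qI·B)
2qI·B = 2 × 1.602×10⁻¹⁹ × 4.31×10⁻⁴ × 4.56×10⁴ = 6.30×10⁻¹⁸ A²
I_n = √(6.30×10⁻¹⁸) = 2.51×10⁻⁹ A = 2.51 nA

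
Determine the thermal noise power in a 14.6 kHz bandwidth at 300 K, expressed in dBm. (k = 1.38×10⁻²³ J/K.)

−132.2 dBm

P_n = kTB = 1.38×10⁻²³ × 300 × 1.46×10⁴ = 6.04×10⁻¹⁷ W
In dBm: 10 log₁₀(6.04×10⁻¹⁷ / 10⁻³) = −132.2 dBm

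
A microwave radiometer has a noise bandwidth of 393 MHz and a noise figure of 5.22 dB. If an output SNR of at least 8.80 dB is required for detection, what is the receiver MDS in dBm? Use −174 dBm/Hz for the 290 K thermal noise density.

−74.0 dBm

Sensitivity = −174 + 10 log₁₀(B) + NF + SNR_min
= −174 + 85.94 + 5.22 + 8.80
= −74.04 dBm → −74.0 dBm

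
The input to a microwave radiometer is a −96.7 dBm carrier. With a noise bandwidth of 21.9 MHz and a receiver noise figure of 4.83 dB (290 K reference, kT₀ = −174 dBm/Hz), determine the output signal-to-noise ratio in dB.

−0.9 dB

Noise floor: N = −174 + 10 log₁₀(B) + NF
10 log₁₀(2.19×10⁷) = 73.4 dB
N = −174 + 73.4 + 4.83 = −95.77 dBm
SNR = P_sig − N = −96.7 − (−95.77) = −0.93 dB → −0.9 dB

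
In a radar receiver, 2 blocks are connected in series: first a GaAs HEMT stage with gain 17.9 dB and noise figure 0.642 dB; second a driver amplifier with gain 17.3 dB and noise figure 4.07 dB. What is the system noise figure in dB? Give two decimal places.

0.74 dB

Convert to linear (a loss of L dB is a gain of −L dB): F_i = 10^(NF_i/10), G_i = 10^(G_i,dB/10)
  Stage 1: F_1 = 10^(0.642/10) = 1.159, G_1 = 10^(17.9/10) = 61.66
  Stage 2: F_2 = 10^(4.07/10) = 2.553, G_2 = 10^(17.3/10) = 53.70
Friis cascade:
  F = 1.159 + (2.553 − 1)/61.66 = 1.184
NF = 10 log₁₀(1.184) = 0.74 dB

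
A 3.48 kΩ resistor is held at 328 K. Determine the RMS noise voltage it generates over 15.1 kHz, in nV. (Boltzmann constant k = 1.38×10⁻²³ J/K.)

V_n = √(4kTRB)
4kTRB = 4 × 1.38×10⁻²³ × 328 × 3.48×10³ × 1.51×10⁴ = 9.51×10⁻¹³ V²
V_n = √(9.51×10⁻¹³) = 9.75×10⁻⁷ V = 975 nV

975 nV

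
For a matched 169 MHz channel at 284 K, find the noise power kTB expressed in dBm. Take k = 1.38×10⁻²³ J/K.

P_n = kTB = 1.38×10⁻²³ × 284 × 1.69×10⁸ = 6.62×10⁻¹³ W
In dBm: 10 log₁₀(6.62×10⁻¹³ / 10⁻³) = −91.8 dBm

−91.8 dBm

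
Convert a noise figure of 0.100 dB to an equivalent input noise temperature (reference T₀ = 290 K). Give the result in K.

6.75 K

F = 10^(0.100/10) = 1.02329
T_e = (F − 1)·T₀ = (1.02329 − 1) × 290 = 6.75 K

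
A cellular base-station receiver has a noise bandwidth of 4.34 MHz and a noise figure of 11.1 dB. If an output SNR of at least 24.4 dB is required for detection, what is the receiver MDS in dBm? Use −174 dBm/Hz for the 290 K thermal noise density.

−72.1 dBm

Sensitivity = −174 + 10 log₁₀(B) + NF + SNR_min
= −174 + 66.37 + 11.1 + 24.4
= −72.13 dBm → −72.1 dBm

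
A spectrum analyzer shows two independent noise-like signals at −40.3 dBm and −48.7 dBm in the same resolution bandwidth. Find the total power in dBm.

−39.7 dBm

Convert to linear, add, convert back:
P₁ = 9.33×10⁻⁸ W, P₂ = 1.35×10⁻⁸ W
P_tot = 1.07×10⁻⁷ W → 10 log₁₀(P_tot / 10⁻³) = −39.7 dBm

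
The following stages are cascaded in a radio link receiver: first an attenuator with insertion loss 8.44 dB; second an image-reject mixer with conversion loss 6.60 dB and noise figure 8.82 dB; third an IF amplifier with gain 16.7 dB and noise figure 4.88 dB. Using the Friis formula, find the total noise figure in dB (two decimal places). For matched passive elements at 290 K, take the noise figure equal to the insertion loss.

20.77 dB

Convert to linear (a loss of L dB is a gain of −L dB): F_i = 10^(NF_i/10), G_i = 10^(G_i,dB/10)
  Stage 1: F_1 = 10^(8.44/10) = 6.982, G_1 = 10^(−8.44/10) = 0.1432
  Stage 2: F_2 = 10^(8.82/10) = 7.621, G_2 = 10^(−6.60/10) = 0.2188
  Stage 3: F_3 = 10^(4.88/10) = 3.076, G_3 = 10^(16.7/10) = 46.77
Friis cascade:
  F = 6.982 + (7.621 − 1)/0.1432 + (3.076 − 1)/0.03133 = 119.5
NF = 10 log₁₀(119.5) = 20.77 dB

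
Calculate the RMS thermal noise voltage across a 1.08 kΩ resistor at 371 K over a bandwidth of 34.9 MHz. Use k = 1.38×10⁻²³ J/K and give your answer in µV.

27.8 µV

V_n = √(4kTRB)
4kTRB = 4 × 1.38×10⁻²³ × 371 × 1.08×10³ × 3.49×10⁷ = 7.72×10⁻¹⁰ V²
V_n = √(7.72×10⁻¹⁰) = 2.78×10⁻⁵ V = 27.8 µV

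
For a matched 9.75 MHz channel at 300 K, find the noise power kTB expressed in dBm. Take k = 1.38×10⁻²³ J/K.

P_n = kTB = 1.38×10⁻²³ × 300 × 9.75×10⁶ = 4.04×10⁻¹⁴ W
In dBm: 10 log₁₀(4.04×10⁻¹⁴ / 10⁻³) = −103.9 dBm

−103.9 dBm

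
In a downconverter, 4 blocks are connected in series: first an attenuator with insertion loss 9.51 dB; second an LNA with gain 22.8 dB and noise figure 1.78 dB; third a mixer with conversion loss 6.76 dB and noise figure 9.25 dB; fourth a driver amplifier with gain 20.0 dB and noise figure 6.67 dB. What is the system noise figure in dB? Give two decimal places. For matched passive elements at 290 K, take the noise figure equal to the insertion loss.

11.65 dB

Convert to linear (a loss of L dB is a gain of −L dB): F_i = 10^(NF_i/10), G_i = 10^(G_i,dB/10)
  Stage 1: F_1 = 10^(9.51/10) = 8.933, G_1 = 10^(−9.51/10) = 0.1119
  Stage 2: F_2 = 10^(1.78/10) = 1.507, G_2 = 10^(22.8/10) = 190.5
  Stage 3: F_3 = 10^(9.25/10) = 8.414, G_3 = 10^(−6.76/10) = 0.2109
  Stage 4: F_4 = 10^(6.67/10) = 4.645, G_4 = 10^(20.0/10) = 100.0
Friis cascade:
  F = 8.933 + (1.507 − 1)/0.1119 + (8.414 − 1)/21.33 + (4.645 − 1)/4.498 = 14.62
NF = 10 log₁₀(14.62) = 11.65 dB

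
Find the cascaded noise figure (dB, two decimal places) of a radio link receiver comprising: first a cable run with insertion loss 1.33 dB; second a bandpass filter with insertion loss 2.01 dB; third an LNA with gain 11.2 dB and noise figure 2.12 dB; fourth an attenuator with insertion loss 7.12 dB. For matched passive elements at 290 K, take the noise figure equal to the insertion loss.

Convert to linear (a loss of L dB is a gain of −L dB): F_i = 10^(NF_i/10), G_i = 10^(G_i,dB/10)
  Stage 1: F_1 = 10^(1.33/10) = 1.358, G_1 = 10^(−1.33/10) = 0.7362
  Stage 2: F_2 = 10^(2.01/10) = 1.589, G_2 = 10^(−2.01/10) = 0.6295
  Stage 3: F_3 = 10^(2.12/10) = 1.629, G_3 = 10^(11.2/10) = 13.18
  Stage 4: F_4 = 10^(7.12/10) = 5.152, G_4 = 10^(−7.12/10) = 0.1941
Friis cascade:
  F = 1.358 + (1.589 − 1)/0.7362 + (1.629 − 1)/0.4634 + (5.152 − 1)/6.109 = 4.195
NF = 10 log₁₀(4.195) = 6.23 dB

6.23 dB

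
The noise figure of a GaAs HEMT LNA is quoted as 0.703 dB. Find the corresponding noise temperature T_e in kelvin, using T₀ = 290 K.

F = 10^(0.703/10) = 1.17571
T_e = (F − 1)·T₀ = (1.17571 − 1) × 290 = 51.0 K

51.0 K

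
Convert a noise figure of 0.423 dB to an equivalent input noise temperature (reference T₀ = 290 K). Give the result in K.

29.7 K

F = 10^(0.423/10) = 1.1023
T_e = (F − 1)·T₀ = (1.1023 − 1) × 290 = 29.7 K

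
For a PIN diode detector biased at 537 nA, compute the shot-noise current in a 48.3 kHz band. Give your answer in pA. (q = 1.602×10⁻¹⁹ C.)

91.2 pA

I_n = √(2qI·B)
2qI·B = 2 × 1.602×10⁻¹⁹ × 5.37×10⁻⁷ × 4.83×10⁴ = 8.31×10⁻²¹ A²
I_n = √(8.31×10⁻²¹) = 9.12×10⁻¹¹ A = 91.2 pA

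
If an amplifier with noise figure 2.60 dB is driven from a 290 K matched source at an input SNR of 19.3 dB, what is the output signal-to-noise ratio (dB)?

By definition F = SNR_in/SNR_out, so in dB: SNR_out = SNR_in − NF
SNR_out = 19.3 − 2.60 = 16.70 dB

16.70 dB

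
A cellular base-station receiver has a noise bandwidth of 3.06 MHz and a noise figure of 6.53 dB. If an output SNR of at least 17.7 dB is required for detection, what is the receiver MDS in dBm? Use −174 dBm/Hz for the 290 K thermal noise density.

Sensitivity = −174 + 10 log₁₀(B) + NF + SNR_min
= −174 + 64.86 + 6.53 + 17.7
= −84.91 dBm → −84.9 dBm

−84.9 dBm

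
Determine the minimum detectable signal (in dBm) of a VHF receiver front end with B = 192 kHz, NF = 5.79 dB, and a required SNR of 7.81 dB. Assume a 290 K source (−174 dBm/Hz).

Sensitivity = −174 + 10 log₁₀(B) + NF + SNR_min
= −174 + 52.83 + 5.79 + 7.81
= −107.57 dBm → −107.6 dBm

−107.6 dBm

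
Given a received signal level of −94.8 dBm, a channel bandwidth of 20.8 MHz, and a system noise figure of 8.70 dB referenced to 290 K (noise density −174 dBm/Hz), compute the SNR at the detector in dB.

Noise floor: N = −174 + 10 log₁₀(B) + NF
10 log₁₀(2.08×10⁷) = 73.18 dB
N = −174 + 73.18 + 8.70 = −92.12 dBm
SNR = P_sig − N = −94.8 − (−92.12) = −2.68 dB → −2.7 dB

−2.7 dB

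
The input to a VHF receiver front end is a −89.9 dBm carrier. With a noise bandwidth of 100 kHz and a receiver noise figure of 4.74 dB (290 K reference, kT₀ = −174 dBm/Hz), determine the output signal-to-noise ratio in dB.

29.4 dB

Noise floor: N = −174 + 10 log₁₀(B) + NF
10 log₁₀(1.00×10⁵) = 50 dB
N = −174 + 50 + 4.74 = −119.26 dBm
SNR = P_sig − N = −89.9 − (−119.26) = 29.36 dB → 29.4 dB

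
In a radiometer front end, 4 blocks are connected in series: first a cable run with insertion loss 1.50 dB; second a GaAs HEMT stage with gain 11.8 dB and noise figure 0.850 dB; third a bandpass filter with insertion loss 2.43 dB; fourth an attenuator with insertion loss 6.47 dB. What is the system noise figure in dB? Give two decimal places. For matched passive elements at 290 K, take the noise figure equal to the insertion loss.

Convert to linear (a loss of L dB is a gain of −L dB): F_i = 10^(NF_i/10), G_i = 10^(G_i,dB/10)
  Stage 1: F_1 = 10^(1.50/10) = 1.413, G_1 = 10^(−1.50/10) = 0.7079
  Stage 2: F_2 = 10^(0.850/10) = 1.216, G_2 = 10^(11.8/10) = 15.14
  Stage 3: F_3 = 10^(2.43/10) = 1.750, G_3 = 10^(−2.43/10) = 0.5715
  Stage 4: F_4 = 10^(6.47/10) = 4.436, G_4 = 10^(−6.47/10) = 0.2254
Friis cascade:
  F = 1.413 + (1.216 − 1)/0.7079 + (1.750 − 1)/10.72 + (4.436 − 1)/6.124 = 2.349
NF = 10 log₁₀(2.349) = 3.71 dB

3.71 dB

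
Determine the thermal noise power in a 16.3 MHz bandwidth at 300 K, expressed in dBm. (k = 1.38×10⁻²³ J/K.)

P_n = kTB = 1.38×10⁻²³ × 300 × 1.63×10⁷ = 6.75×10⁻¹⁴ W
In dBm: 10 log₁₀(6.75×10⁻¹⁴ / 10⁻³) = −101.7 dBm

−101.7 dBm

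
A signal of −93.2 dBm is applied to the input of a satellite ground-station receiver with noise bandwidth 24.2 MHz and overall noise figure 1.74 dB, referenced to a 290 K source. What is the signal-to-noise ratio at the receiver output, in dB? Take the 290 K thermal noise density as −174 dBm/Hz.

5.2 dB

Noise floor: N = −174 + 10 log₁₀(B) + NF
10 log₁₀(2.42×10⁷) = 73.84 dB
N = −174 + 73.84 + 1.74 = −98.42 dBm
SNR = P_sig − N = −93.2 − (−98.42) = 5.22 dB → 5.2 dB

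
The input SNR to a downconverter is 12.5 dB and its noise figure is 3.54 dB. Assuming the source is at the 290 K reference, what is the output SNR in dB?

By definition F = SNR_in/SNR_out, so in dB: SNR_out = SNR_in − NF
SNR_out = 12.5 − 3.54 = 8.96 dB

8.96 dB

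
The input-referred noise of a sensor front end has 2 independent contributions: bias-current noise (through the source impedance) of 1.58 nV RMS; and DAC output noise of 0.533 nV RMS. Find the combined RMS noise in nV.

Uncorrelated sources add in power (mean-square): V_tot = √(ΣV_i²)
V_tot = √[(1.58×10⁻⁹)² + (5.33×10⁻¹⁰)²] = 1.67×10⁻⁹ V = 1.67 nV

1.67 nV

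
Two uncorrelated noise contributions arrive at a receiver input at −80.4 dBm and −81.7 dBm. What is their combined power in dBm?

Convert to linear, add, convert back:
P₁ = 9.12×10⁻¹² W, P₂ = 6.76×10⁻¹² W
P_tot = 1.59×10⁻¹¹ W → 10 log₁₀(P_tot / 10⁻³) = −78.0 dBm

−78.0 dBm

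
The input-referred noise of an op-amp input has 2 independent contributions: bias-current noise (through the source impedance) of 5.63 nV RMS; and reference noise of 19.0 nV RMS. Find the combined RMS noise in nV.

Uncorrelated sources add in power (mean-square): V_tot = √(ΣV_i²)
V_tot = √[(5.63×10⁻⁹)² + (1.90×10⁻⁸)²] = 1.98×10⁻⁸ V = 19.8 nV

19.8 nV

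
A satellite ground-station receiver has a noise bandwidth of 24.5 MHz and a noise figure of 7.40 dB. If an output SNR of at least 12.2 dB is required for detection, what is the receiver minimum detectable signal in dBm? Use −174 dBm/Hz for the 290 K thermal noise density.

Sensitivity = −174 + 10 log₁₀(B) + NF + SNR_min
= −174 + 73.89 + 7.40 + 12.2
= −80.51 dBm → −80.5 dBm

−80.5 dBm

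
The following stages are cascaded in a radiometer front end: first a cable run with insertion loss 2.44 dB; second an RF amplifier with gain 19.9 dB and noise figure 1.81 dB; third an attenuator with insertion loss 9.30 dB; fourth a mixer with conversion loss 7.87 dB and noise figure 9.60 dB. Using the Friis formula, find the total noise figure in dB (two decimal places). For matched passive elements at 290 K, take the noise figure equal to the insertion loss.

6.06 dB

Convert to linear (a loss of L dB is a gain of −L dB): F_i = 10^(NF_i/10), G_i = 10^(G_i,dB/10)
  Stage 1: F_1 = 10^(2.44/10) = 1.754, G_1 = 10^(−2.44/10) = 0.5702
  Stage 2: F_2 = 10^(1.81/10) = 1.517, G_2 = 10^(19.9/10) = 97.72
  Stage 3: F_3 = 10^(9.30/10) = 8.511, G_3 = 10^(−9.30/10) = 0.1175
  Stage 4: F_4 = 10^(9.60/10) = 9.120, G_4 = 10^(−7.87/10) = 0.1633
Friis cascade:
  F = 1.754 + (1.517 − 1)/0.5702 + (8.511 − 1)/55.72 + (9.120 − 1)/6.546 = 4.036
NF = 10 log₁₀(4.036) = 6.06 dB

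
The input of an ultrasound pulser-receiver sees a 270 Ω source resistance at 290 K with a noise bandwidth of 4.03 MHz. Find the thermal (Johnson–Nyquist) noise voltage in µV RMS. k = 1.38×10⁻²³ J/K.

4.17 µV

V_n = √(4kTRB)
4kTRB = 4 × 1.38×10⁻²³ × 290 × 2.70×10² × 4.03×10⁶ = 1.74×10⁻¹¹ V²
V_n = √(1.74×10⁻¹¹) = 4.17×10⁻⁶ V = 4.17 µV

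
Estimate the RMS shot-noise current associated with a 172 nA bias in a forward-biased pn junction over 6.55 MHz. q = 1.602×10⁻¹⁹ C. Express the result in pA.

601 pA

I_n = √(2qI·B)
2qI·B = 2 × 1.602×10⁻¹⁹ × 1.72×10⁻⁷ × 6.55×10⁶ = 3.61×10⁻¹⁹ A²
I_n = √(3.61×10⁻¹⁹) = 6.01×10⁻¹⁰ A = 601 pA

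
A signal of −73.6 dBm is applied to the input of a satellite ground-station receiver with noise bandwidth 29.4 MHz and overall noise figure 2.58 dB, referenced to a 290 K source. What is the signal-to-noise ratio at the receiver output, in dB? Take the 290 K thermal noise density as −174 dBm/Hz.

Noise floor: N = −174 + 10 log₁₀(B) + NF
10 log₁₀(2.94×10⁷) = 74.68 dB
N = −174 + 74.68 + 2.58 = −96.74 dBm
SNR = P_sig − N = −73.6 − (−96.74) = 23.14 dB → 23.1 dB

23.1 dB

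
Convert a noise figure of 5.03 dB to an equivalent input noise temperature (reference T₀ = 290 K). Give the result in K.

633 K

F = 10^(5.03/10) = 3.1842
T_e = (F − 1)·T₀ = (3.1842 − 1) × 290 = 633 K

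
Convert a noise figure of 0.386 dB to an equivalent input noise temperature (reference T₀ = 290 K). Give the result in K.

F = 10^(0.386/10) = 1.09295
T_e = (F − 1)·T₀ = (1.09295 − 1) × 290 = 27.0 K

27.0 K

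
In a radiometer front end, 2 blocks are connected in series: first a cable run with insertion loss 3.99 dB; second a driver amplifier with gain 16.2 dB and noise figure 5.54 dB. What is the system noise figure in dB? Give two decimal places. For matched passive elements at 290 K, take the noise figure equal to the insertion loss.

Convert to linear (a loss of L dB is a gain of −L dB): F_i = 10^(NF_i/10), G_i = 10^(G_i,dB/10)
  Stage 1: F_1 = 10^(3.99/10) = 2.506, G_1 = 10^(−3.99/10) = 0.3990
  Stage 2: F_2 = 10^(5.54/10) = 3.581, G_2 = 10^(16.2/10) = 41.69
Friis cascade:
  F = 2.506 + (3.581 − 1)/0.3990 = 8.974
NF = 10 log₁₀(8.974) = 9.53 dB

9.53 dB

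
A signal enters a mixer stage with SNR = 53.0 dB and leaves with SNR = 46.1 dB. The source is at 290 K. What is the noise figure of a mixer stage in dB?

6.9 dB

NF (dB) = SNR_in(dB) − SNR_out(dB) when the source is at T₀
NF = 53.0 − 46.1 = 6.9 dB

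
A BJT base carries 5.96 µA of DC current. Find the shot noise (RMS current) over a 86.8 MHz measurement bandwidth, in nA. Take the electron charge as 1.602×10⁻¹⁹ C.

12.9 nA

I_n = √(2qI·B)
2qI·B = 2 × 1.602×10⁻¹⁹ × 5.96×10⁻⁶ × 8.68×10⁷ = 1.66×10⁻¹⁶ A²
I_n = √(1.66×10⁻¹⁶) = 1.29×10⁻⁸ A = 12.9 nA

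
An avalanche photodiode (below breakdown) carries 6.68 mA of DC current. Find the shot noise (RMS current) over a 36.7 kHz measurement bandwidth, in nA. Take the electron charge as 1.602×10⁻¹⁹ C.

8.86 nA

I_n = √(2qI·B)
2qI·B = 2 × 1.602×10⁻¹⁹ × 6.68×10⁻³ × 3.67×10⁴ = 7.85×10⁻¹⁷ A²
I_n = √(7.85×10⁻¹⁷) = 8.86×10⁻⁹ A = 8.86 nA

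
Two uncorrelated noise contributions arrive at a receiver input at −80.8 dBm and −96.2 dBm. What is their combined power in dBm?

Convert to linear, add, convert back:
P₁ = 8.32×10⁻¹² W, P₂ = 2.40×10⁻¹³ W
P_tot = 8.56×10⁻¹² W → 10 log₁₀(P_tot / 10⁻³) = −80.7 dBm

−80.7 dBm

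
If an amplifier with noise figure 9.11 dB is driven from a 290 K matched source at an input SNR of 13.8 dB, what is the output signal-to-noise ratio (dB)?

By definition F = SNR_in/SNR_out, so in dB: SNR_out = SNR_in − NF
SNR_out = 13.8 − 9.11 = 4.69 dB

4.69 dB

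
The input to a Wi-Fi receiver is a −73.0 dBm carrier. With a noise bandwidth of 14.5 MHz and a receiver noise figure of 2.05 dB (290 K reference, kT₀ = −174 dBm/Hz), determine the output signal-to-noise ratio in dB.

Noise floor: N = −174 + 10 log₁₀(B) + NF
10 log₁₀(1.45×10⁷) = 71.61 dB
N = −174 + 71.61 + 2.05 = −100.34 dBm
SNR = P_sig − N = −73.0 − (−100.34) = 27.34 dB → 27.3 dB

27.3 dB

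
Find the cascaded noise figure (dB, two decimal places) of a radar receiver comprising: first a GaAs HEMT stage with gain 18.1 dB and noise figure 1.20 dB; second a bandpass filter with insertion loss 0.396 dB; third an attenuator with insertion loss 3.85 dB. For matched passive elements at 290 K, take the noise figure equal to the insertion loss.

1.28 dB

Convert to linear (a loss of L dB is a gain of −L dB): F_i = 10^(NF_i/10), G_i = 10^(G_i,dB/10)
  Stage 1: F_1 = 10^(1.20/10) = 1.318, G_1 = 10^(18.1/10) = 64.57
  Stage 2: F_2 = 10^(0.396/10) = 1.095, G_2 = 10^(−0.396/10) = 0.9129
  Stage 3: F_3 = 10^(3.85/10) = 2.427, G_3 = 10^(−3.85/10) = 0.4121
Friis cascade:
  F = 1.318 + (1.095 − 1)/64.57 + (2.427 − 1)/58.94 = 1.344
NF = 10 log₁₀(1.344) = 1.28 dB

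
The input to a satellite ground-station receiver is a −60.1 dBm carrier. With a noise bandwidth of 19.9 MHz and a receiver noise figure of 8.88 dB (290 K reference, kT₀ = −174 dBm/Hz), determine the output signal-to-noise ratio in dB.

Noise floor: N = −174 + 10 log₁₀(B) + NF
10 log₁₀(1.99×10⁷) = 72.99 dB
N = −174 + 72.99 + 8.88 = −92.13 dBm
SNR = P_sig − N = −60.1 − (−92.13) = 32.03 dB → 32.0 dB

32.0 dB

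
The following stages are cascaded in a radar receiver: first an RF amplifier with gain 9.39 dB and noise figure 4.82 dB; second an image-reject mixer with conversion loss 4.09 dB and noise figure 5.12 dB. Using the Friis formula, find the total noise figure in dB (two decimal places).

Convert to linear (a loss of L dB is a gain of −L dB): F_i = 10^(NF_i/10), G_i = 10^(G_i,dB/10)
  Stage 1: F_1 = 10^(4.82/10) = 3.034, G_1 = 10^(9.39/10) = 8.690
  Stage 2: F_2 = 10^(5.12/10) = 3.251, G_2 = 10^(−4.09/10) = 0.3899
Friis cascade:
  F = 3.034 + (3.251 − 1)/8.690 = 3.293
NF = 10 log₁₀(3.293) = 5.18 dB

5.18 dB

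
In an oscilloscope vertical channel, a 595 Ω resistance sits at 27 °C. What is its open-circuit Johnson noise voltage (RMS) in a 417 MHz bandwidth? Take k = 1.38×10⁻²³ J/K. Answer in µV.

T = 27 °C + 273.15 = 300.15 K
V_n = √(4kTRB)
4kTRB = 4 × 1.38×10⁻²³ × 300.15 × 5.95×10² × 4.17×10⁸ = 4.11×10⁻⁹ V²
V_n = √(4.11×10⁻⁹) = 6.41×10⁻⁵ V = 64.1 µV

64.1 µV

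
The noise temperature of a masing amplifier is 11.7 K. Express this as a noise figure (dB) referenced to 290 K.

0.172 dB

F = 1 + T_e/T₀ = 1 + 11.7/290 = 1.04034
NF = 10 log₁₀(1.04034) = 0.172 dB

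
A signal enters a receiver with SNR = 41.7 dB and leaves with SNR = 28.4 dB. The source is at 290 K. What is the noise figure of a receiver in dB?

NF (dB) = SNR_in(dB) − SNR_out(dB) when the source is at T₀
NF = 41.7 − 28.4 = 13.3 dB

13.3 dB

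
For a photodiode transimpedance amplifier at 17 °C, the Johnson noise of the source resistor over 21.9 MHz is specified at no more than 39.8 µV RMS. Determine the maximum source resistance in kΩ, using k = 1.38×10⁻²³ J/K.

4.52 kΩ

T = 17 °C + 273.15 = 290.15 K
Johnson–Nyquist: V_n = √(4kTRB) ⇒ R = V_n² / (4kTB)
4kTB = 4 × 1.38×10⁻²³ × 290.15 × 2.19×10⁷ = 3.51×10⁻¹³
R = (3.98×10⁻⁵)² / 3.51×10⁻¹³ = 4.52×10³ Ω = 4.52 kΩ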